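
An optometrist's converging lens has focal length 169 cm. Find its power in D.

f = 169 cm = 1.69 m.
P = 1/f = 1/(1.69 m) = +0.592 D.

P = +0.592 D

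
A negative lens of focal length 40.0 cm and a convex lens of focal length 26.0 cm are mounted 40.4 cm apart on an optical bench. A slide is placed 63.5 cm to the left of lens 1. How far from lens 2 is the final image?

43.4 cm

Lens 1 is diverging, so f₁ = −40.0 cm.
Lens 1: 1/d_i1 = 1/f₁ − 1/d_o1 = 1/(-40.0) − 1/(63.5) = -0.04075, so d_i1 = -24.54 cm.
The intermediate image is 24.54 cm to the left of lens 1 (virtual), which is 40.4 − (-24.54) = 64.94 cm to the left of lens 2, so d_o2 = +64.94 cm.
Lens 2: 1/d_i2 = 1/f₂ − 1/d_o2 = 1/(26.0) − 1/(64.94) = 0.02306, so d_i2 = 43.4 cm.
The final image is real, 43.4 cm to the right of lens 2 (overall magnification ≈ -0.26).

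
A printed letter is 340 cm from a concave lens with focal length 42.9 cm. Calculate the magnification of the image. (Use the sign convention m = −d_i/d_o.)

m = +0.112

For a concave lens, f = -42.9 cm.
1/d_i = 1/f − 1/d_o = 1/(-42.90) − 1/(340) = -0.02625, so d_i = -38.09 cm.
m = −d_i/d_o = −(-38.09)/(340) = +0.112.
The image is virtual, upright and reduced, on the same side as the object.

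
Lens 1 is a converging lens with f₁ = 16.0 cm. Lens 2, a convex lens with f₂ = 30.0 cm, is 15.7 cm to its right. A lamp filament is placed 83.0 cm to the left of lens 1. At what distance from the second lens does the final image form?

3.62 cm

Lens 1: 1/d_i1 = 1/f₁ − 1/d_o1 = 1/(16.0) − 1/(83.0) = 0.05045, so d_i1 = 19.82 cm.
The intermediate image is 19.82 cm to the right of lens 1, which lies 4.120 cm to the right of lens 2 — a virtual object — so d_o2 = −4.120 cm.
Lens 2: 1/d_i2 = 1/f₂ − 1/d_o2 = 1/(30.0) − 1/(-4.120) = 0.2761, so d_i2 = 3.62 cm.
The final image is real, 3.62 cm to the right of lens 2 (overall magnification ≈ -0.21).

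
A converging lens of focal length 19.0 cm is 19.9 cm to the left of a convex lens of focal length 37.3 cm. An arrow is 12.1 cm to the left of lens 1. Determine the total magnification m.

m = -6.45

Lens 1: 1/d_i1 = 1/(19.0) − 1/(12.1) = -0.03001, so d_i1 = -33.32 cm; m₁ = −d_i1/d_o1 = +2.754.
d_o2 = 19.9 − (-33.32) = 53.22 cm.
Lens 2: 1/d_i2 = 1/(37.3) − 1/(53.22) = 0.008020, so d_i2 = 124.7 cm; m₂ = −d_i2/d_o2 = -2.343.
m = m₁·m₂ = (+2.754)(-2.343) = -6.45.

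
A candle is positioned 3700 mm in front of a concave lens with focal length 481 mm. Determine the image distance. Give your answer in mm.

426 mm

For a concave lens, f = -481 mm.
Thin-lens equation: 1/q = 1/f − 1/p = 1/(-481.0) − 1/(3700) = -0.002079 − 0.0002703 = -0.002349, so q = -426 mm.
The image is virtual, upright and reduced, on the same side as the object.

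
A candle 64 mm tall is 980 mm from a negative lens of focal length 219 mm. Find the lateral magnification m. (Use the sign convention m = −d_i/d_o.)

m = +0.183

For a negative lens, f = -219 mm.
1/d_i = 1/f − 1/d_o = 1/(-219.0) − 1/(980) = -0.005587, so d_i = -179.0 mm.
m = −d_i/d_o = −(-179.0)/(980) = +0.183.
The image is virtual, upright and reduced, on the same side as the object.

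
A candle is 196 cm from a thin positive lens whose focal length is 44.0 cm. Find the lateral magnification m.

1/d_i = 1/f − 1/d_o = 1/(44.00) − 1/(196) = 0.01763, so d_i = 56.74 cm.
m = −d_i/d_o = −(56.74)/(196) = -0.289.
The image is real, inverted and reduced, on the far side of the lens.

m = -0.289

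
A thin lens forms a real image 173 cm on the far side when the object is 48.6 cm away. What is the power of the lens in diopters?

P = +2.64 D

d_i = +173 cm.
1/f = 1/d_o + 1/d_i = 1/(48.6) + 1/(173) = 0.02636 cm⁻¹.
f = 37.94 cm = 0.3794 m, so P = 1/f = +2.64 D.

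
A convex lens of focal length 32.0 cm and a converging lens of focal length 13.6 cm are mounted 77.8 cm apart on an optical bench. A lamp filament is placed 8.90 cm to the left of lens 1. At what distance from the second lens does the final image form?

16.0 cm

Lens 1: 1/d_i1 = 1/f₁ − 1/d_o1 = 1/(32.0) − 1/(8.90) = -0.08111, so d_i1 = -12.33 cm.
The intermediate image is 12.33 cm to the left of lens 1 (virtual), which is 77.8 − (-12.33) = 90.13 cm to the left of lens 2, so d_o2 = +90.13 cm.
Lens 2: 1/d_i2 = 1/f₂ − 1/d_o2 = 1/(13.6) − 1/(90.13) = 0.06243, so d_i2 = 16.0 cm.
The final image is real, 16.0 cm to the right of lens 2 (overall magnification ≈ -0.25).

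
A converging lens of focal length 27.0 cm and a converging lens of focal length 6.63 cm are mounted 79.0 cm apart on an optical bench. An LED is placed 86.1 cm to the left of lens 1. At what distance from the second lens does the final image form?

7.96 cm

Lens 1: 1/d_i1 = 1/f₁ − 1/d_o1 = 1/(27.0) − 1/(86.1) = 0.02542, so d_i1 = 39.34 cm.
The intermediate image is 39.34 cm to the right of lens 1, which is 79.0 − (39.34) = 39.66 cm to the left of lens 2, so d_o2 = +39.66 cm.
Lens 2: 1/d_i2 = 1/f₂ − 1/d_o2 = 1/(6.63) − 1/(39.66) = 0.1256, so d_i2 = 7.96 cm.
The final image is real, 7.96 cm to the right of lens 2 (overall magnification ≈ 0.092).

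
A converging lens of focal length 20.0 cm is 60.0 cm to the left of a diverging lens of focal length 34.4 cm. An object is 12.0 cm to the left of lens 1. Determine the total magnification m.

m = +0.691

Lens 1: 1/d_i1 = 1/(20.0) − 1/(12.0) = -0.03333, so d_i1 = -30.00 cm; m₁ = −d_i1/d_o1 = +2.500.
d_o2 = 60.0 − (-30.00) = 90.00 cm.
f₂ = −34.4 cm (diverging).
Lens 2: 1/d_i2 = 1/(-34.4) − 1/(90.00) = -0.04018, so d_i2 = -24.89 cm; m₂ = −d_i2/d_o2 = +0.2765.
m = m₁·m₂ = (+2.500)(+0.2765) = +0.691.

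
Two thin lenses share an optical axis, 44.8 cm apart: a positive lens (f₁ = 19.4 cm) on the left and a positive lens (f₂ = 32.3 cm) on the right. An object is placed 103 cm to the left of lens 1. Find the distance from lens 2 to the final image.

59.2 cm

Lens 1: 1/d_i1 = 1/f₁ − 1/d_o1 = 1/(19.4) − 1/(103) = 0.04184, so d_i1 = 23.90 cm.
The intermediate image is 23.90 cm to the right of lens 1, which is 44.8 − (23.90) = 20.90 cm to the left of lens 2, so d_o2 = +20.90 cm.
Lens 2: 1/d_i2 = 1/f₂ − 1/d_o2 = 1/(32.3) − 1/(20.90) = -0.01689, so d_i2 = -59.2 cm.
The final image is virtual, 59.2 cm to the left of lens 2 (overall magnification ≈ -0.66).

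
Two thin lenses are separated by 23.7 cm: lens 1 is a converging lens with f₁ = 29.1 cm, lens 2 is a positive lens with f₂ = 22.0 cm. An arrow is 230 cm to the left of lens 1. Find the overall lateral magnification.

Lens 1: 1/d_i1 = 1/(29.1) − 1/(230) = 0.03002, so d_i1 = 33.32 cm; m₁ = −d_i1/d_o1 = -0.1449.
d_o2 = 23.7 − (33.32) = -9.620 cm (virtual object).
Lens 2: 1/d_i2 = 1/(22.0) − 1/(-9.620) = 0.1494, so d_i2 = 6.693 cm; m₂ = −d_i2/d_o2 = +0.6958.
m = m₁·m₂ = (-0.1449)(+0.6958) = -0.101.

m = -0.101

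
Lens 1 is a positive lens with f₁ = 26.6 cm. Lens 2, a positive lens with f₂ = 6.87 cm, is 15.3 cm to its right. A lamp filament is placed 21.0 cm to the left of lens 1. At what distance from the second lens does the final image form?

7.31 cm

Lens 1: 1/d_i1 = 1/f₁ − 1/d_o1 = 1/(26.6) − 1/(21.0) = -0.01003, so d_i1 = -99.75 cm.
The intermediate image is 99.75 cm to the left of lens 1 (virtual), which is 15.3 − (-99.75) = 115.0 cm to the left of lens 2, so d_o2 = +115.0 cm.
Lens 2: 1/d_i2 = 1/f₂ − 1/d_o2 = 1/(6.87) − 1/(115.0) = 0.1369, so d_i2 = 7.31 cm.
The final image is real, 7.31 cm to the right of lens 2 (overall magnification ≈ -0.30).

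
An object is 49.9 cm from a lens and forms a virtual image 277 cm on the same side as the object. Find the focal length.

f = 60.9 cm (converging)

Virtual image ⇒ d_i = −277 cm.
1/f = 1/d_o + 1/d_i = 1/(49.9) + 1/(-277) = 0.01643, so f = 60.9 cm.
Since f is positive, the lens is converging.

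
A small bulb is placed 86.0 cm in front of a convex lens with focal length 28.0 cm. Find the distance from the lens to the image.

Thin-lens equation: 1/s_i = 1/f − 1/s_o = 1/(28.00) − 1/(86.0) = 0.03571 − 0.01163 = 0.02409, so s_i = 41.5 cm.
The image is real, inverted and reduced, on the far side of the lens.

41.5 cm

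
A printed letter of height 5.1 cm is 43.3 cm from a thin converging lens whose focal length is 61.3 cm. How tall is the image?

17.4 cm

1/d_i = 1/f − 1/d_o = 1/(61.30) − 1/(43.3) = -0.006781, so d_i = -147.5 cm.
m = −d_i/d_o = +3.406.
|h_i| = |m|·h_o = 3.406 × 5.1 = 17.4 cm. The image is virtual, upright and enlarged, on the same side as the object.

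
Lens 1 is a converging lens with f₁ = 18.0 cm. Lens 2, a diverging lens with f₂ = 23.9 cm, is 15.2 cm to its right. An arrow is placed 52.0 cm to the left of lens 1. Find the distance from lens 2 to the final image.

Lens 1: 1/d_i1 = 1/f₁ − 1/d_o1 = 1/(18.0) − 1/(52.0) = 0.03632, so d_i1 = 27.53 cm.
The intermediate image is 27.53 cm to the right of lens 1, which lies 12.33 cm to the right of lens 2 — a virtual object — so d_o2 = −12.33 cm.
Lens 2 is diverging, so f₂ = −23.9 cm.
Lens 2: 1/d_i2 = 1/f₂ − 1/d_o2 = 1/(-23.9) − 1/(-12.33) = 0.03926, so d_i2 = 25.5 cm.
The final image is real, 25.5 cm to the right of lens 2 (overall magnification ≈ -1.1).

25.5 cm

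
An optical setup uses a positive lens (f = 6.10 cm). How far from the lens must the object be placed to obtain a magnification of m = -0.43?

m = −d_i/d_o ⇒ d_i = −m·d_o.
1/f = 1/d_o + 1/d_i = 1/d_o − 1/(m·d_o) = (1 − 1/m)/d_o, so d_o = f(1 − 1/m) = (6.100)(1 − 1/(-0.43)) = 20.3 cm.

20.3 cm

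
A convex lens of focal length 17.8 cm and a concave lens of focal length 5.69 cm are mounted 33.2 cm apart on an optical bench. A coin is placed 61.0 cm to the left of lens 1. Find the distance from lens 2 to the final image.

3.34 cm

Lens 1: 1/d_i1 = 1/f₁ − 1/d_o1 = 1/(17.8) − 1/(61.0) = 0.03979, so d_i1 = 25.13 cm.
The intermediate image is 25.13 cm to the right of lens 1, which is 33.2 − (25.13) = 8.070 cm to the left of lens 2, so d_o2 = +8.070 cm.
Lens 2 is diverging, so f₂ = −5.69 cm.
Lens 2: 1/d_i2 = 1/f₂ − 1/d_o2 = 1/(-5.69) − 1/(8.070) = -0.2997, so d_i2 = -3.34 cm.
The final image is virtual, 3.34 cm to the left of lens 2 (overall magnification ≈ -0.17).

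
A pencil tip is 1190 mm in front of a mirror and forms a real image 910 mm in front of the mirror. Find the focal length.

f = 516 mm (concave)

Real image ⇒ d_i = +910 mm.
1/f = 1/d_o + 1/d_i = 1/(1190) + 1/(910) = 0.001939, so f = 516 mm.
Since f is positive, the mirror is concave.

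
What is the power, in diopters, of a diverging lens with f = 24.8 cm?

P = -4.03 D

For a diverging lens, f = −24.8 cm.
f = -24.8 cm = -0.248 m.
P = 1/f = 1/(-0.248 m) = -4.03 D.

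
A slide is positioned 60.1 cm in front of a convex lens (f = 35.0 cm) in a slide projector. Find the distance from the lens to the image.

83.8 cm

Thin-lens equation: 1/s_i = 1/f − 1/s_o = 1/(35.00) − 1/(60.1) = 0.02857 − 0.01664 = 0.01193, so s_i = 83.8 cm.
The image is real, inverted and enlarged, on the far side of the lens.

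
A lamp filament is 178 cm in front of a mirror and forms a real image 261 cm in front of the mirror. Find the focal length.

Real image ⇒ d_i = +261 cm.
1/f = 1/d_o + 1/d_i = 1/(178) + 1/(261) = 0.009449, so f = 106 cm.
Since f is positive, the mirror is concave.

f = 106 cm (concave)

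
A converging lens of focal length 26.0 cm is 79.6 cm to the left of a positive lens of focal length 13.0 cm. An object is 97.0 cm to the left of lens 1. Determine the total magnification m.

Lens 1: 1/d_i1 = 1/(26.0) − 1/(97.0) = 0.02815, so d_i1 = 35.52 cm; m₁ = −d_i1/d_o1 = -0.3662.
d_o2 = 79.6 − (35.52) = 44.08 cm.
Lens 2: 1/d_i2 = 1/(13.0) − 1/(44.08) = 0.05424, so d_i2 = 18.44 cm; m₂ = −d_i2/d_o2 = -0.4183.
m = m₁·m₂ = (-0.3662)(-0.4183) = +0.153.

m = +0.153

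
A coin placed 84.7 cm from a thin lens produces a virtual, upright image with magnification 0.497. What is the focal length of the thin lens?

f = -83.7 cm (diverging)

m = −d_i/d_o ⇒ d_i = −m·d_o = −(+0.497)·(84.7) = -42.10 cm.
1/f = 1/d_o + 1/d_i = 1/(84.7) + 1/(-42.10) = -0.01195, so f = -83.7 cm.
Since f is negative, the thin lens is diverging.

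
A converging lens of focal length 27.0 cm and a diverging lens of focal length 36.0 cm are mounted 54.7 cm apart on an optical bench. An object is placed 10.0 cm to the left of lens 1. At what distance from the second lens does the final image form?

23.8 cm

Lens 1: 1/d_i1 = 1/f₁ − 1/d_o1 = 1/(27.0) − 1/(10.0) = -0.06296, so d_i1 = -15.88 cm.
The intermediate image is 15.88 cm to the left of lens 1 (virtual), which is 54.7 − (-15.88) = 70.58 cm to the left of lens 2, so d_o2 = +70.58 cm.
Lens 2 is diverging, so f₂ = −36.0 cm.
Lens 2: 1/d_i2 = 1/f₂ − 1/d_o2 = 1/(-36.0) − 1/(70.58) = -0.04195, so d_i2 = -23.8 cm.
The final image is virtual, 23.8 cm to the left of lens 2 (overall magnification ≈ 0.54).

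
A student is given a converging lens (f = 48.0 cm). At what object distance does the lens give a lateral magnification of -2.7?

65.8 cm

m = −d_i/d_o ⇒ d_i = −m·d_o.
1/f = 1/d_o + 1/d_i = 1/d_o − 1/(m·d_o) = (1 − 1/m)/d_o, so d_o = f(1 − 1/m) = (48.00)(1 − 1/(-2.7)) = 65.8 cm.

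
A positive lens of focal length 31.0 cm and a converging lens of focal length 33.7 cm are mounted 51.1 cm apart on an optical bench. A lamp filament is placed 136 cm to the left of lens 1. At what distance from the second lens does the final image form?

Lens 1: 1/d_i1 = 1/f₁ − 1/d_o1 = 1/(31.0) − 1/(136) = 0.02491, so d_i1 = 40.15 cm.
The intermediate image is 40.15 cm to the right of lens 1, which is 51.1 − (40.15) = 10.95 cm to the left of lens 2, so d_o2 = +10.95 cm.
Lens 2: 1/d_i2 = 1/f₂ − 1/d_o2 = 1/(33.7) − 1/(10.95) = -0.06165, so d_i2 = -16.2 cm.
The final image is virtual, 16.2 cm to the left of lens 2 (overall magnification ≈ -0.44).

16.2 cm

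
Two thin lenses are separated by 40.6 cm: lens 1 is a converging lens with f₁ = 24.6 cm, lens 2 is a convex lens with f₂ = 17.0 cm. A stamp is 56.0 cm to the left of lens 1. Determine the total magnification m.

Lens 1: 1/d_i1 = 1/(24.6) − 1/(56.0) = 0.02279, so d_i1 = 43.87 cm; m₁ = −d_i1/d_o1 = -0.7834.
d_o2 = 40.6 − (43.87) = -3.270 cm (virtual object).
Lens 2: 1/d_i2 = 1/(17.0) − 1/(-3.270) = 0.3646, so d_i2 = 2.742 cm; m₂ = −d_i2/d_o2 = +0.8387.
m = m₁·m₂ = (-0.7834)(+0.8387) = -0.657.

m = -0.657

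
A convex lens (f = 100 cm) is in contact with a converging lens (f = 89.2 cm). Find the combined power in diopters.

P₁ = 1/f₁ = 1/(1.00 m) = +1.000 D; P₂ = 1/f₂ = 1/(0.892 m) = +1.121 D.
For thin lenses in contact, P = P₁ + P₂ = (+1.000) + (+1.121) = +2.12 D.

P = +2.12 D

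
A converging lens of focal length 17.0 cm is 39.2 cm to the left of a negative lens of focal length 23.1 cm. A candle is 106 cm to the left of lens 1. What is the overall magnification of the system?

m = -0.105

Lens 1: 1/d_i1 = 1/(17.0) − 1/(106) = 0.04939, so d_i1 = 20.25 cm; m₁ = −d_i1/d_o1 = -0.1910.
d_o2 = 39.2 − (20.25) = 18.95 cm.
f₂ = −23.1 cm (diverging).
Lens 2: 1/d_i2 = 1/(-23.1) − 1/(18.95) = -0.09606, so d_i2 = -10.41 cm; m₂ = −d_i2/d_o2 = +0.5493.
m = m₁·m₂ = (-0.1910)(+0.5493) = -0.105.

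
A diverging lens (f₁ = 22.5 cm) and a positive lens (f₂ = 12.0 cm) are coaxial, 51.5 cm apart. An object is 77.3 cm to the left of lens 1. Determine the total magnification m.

f₁ = −22.5 cm (diverging).
Lens 1: 1/d_i1 = 1/(-22.5) − 1/(77.3) = -0.05738, so d_i1 = -17.43 cm; m₁ = −d_i1/d_o1 = +0.2255.
d_o2 = 51.5 − (-17.43) = 68.93 cm.
Lens 2: 1/d_i2 = 1/(12.0) − 1/(68.93) = 0.06883, so d_i2 = 14.53 cm; m₂ = −d_i2/d_o2 = -0.2108.
m = m₁·m₂ = (+0.2255)(-0.2108) = -0.0475.

m = -0.0475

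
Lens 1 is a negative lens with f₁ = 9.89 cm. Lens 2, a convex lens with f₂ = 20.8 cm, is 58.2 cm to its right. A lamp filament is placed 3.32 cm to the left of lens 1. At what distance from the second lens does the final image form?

Lens 1 is diverging, so f₁ = −9.89 cm.
Lens 1: 1/d_i1 = 1/f₁ − 1/d_o1 = 1/(-9.89) − 1/(3.32) = -0.4023, so d_i1 = -2.486 cm.
The intermediate image is 2.486 cm to the left of lens 1 (virtual), which is 58.2 − (-2.486) = 60.69 cm to the left of lens 2, so d_o2 = +60.69 cm.
Lens 2: 1/d_i2 = 1/f₂ − 1/d_o2 = 1/(20.8) − 1/(60.69) = 0.03160, so d_i2 = 31.6 cm.
The final image is real, 31.6 cm to the right of lens 2 (overall magnification ≈ -0.39).

31.6 cm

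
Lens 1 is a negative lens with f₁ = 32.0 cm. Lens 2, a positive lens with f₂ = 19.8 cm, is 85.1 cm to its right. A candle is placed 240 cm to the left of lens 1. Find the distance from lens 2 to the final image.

24.0 cm

Lens 1 is diverging, so f₁ = −32.0 cm.
Lens 1: 1/d_i1 = 1/f₁ − 1/d_o1 = 1/(-32.0) − 1/(240) = -0.03542, so d_i1 = -28.24 cm.
The intermediate image is 28.24 cm to the left of lens 1 (virtual), which is 85.1 − (-28.24) = 113.3 cm to the left of lens 2, so d_o2 = +113.3 cm.
Lens 2: 1/d_i2 = 1/f₂ − 1/d_o2 = 1/(19.8) − 1/(113.3) = 0.04168, so d_i2 = 24.0 cm.
The final image is real, 24.0 cm to the right of lens 2 (overall magnification ≈ -0.025).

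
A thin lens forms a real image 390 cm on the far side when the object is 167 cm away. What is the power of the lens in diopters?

P = +0.855 D

d_i = +390 cm.
1/f = 1/d_o + 1/d_i = 1/(167) + 1/(390) = 0.008552 cm⁻¹.
f = 116.9 cm = 1.169 m, so P = 1/f = +0.855 D.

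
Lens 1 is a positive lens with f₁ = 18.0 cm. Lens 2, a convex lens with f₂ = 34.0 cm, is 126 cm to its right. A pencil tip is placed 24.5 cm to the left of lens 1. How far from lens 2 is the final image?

81.9 cm

Lens 1: 1/d_i1 = 1/f₁ − 1/d_o1 = 1/(18.0) − 1/(24.5) = 0.01474, so d_i1 = 67.85 cm.
The intermediate image is 67.85 cm to the right of lens 1, which is 126 − (67.85) = 58.15 cm to the left of lens 2, so d_o2 = +58.15 cm.
Lens 2: 1/d_i2 = 1/f₂ − 1/d_o2 = 1/(34.0) − 1/(58.15) = 0.01221, so d_i2 = 81.9 cm.
The final image is real, 81.9 cm to the right of lens 2 (overall magnification ≈ 3.9).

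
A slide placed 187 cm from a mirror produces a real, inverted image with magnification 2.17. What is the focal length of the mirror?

f = 128 cm (concave)

m = −d_i/d_o ⇒ d_i = −m·d_o = −(-2.17)·(187) = 405.8 cm.
1/f = 1/d_o + 1/d_i = 1/(187) + 1/(405.8) = 0.007812, so f = 128 cm.
Since f is positive, the mirror is concave.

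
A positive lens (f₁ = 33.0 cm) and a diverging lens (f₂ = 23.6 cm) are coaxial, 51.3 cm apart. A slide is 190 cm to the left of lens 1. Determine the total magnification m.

m = -0.142

Lens 1: 1/d_i1 = 1/(33.0) − 1/(190) = 0.02504, so d_i1 = 39.94 cm; m₁ = −d_i1/d_o1 = -0.2102.
d_o2 = 51.3 − (39.94) = 11.36 cm.
f₂ = −23.6 cm (diverging).
Lens 2: 1/d_i2 = 1/(-23.6) − 1/(11.36) = -0.1304, so d_i2 = -7.669 cm; m₂ = −d_i2/d_o2 = +0.6751.
m = m₁·m₂ = (-0.2102)(+0.6751) = -0.142.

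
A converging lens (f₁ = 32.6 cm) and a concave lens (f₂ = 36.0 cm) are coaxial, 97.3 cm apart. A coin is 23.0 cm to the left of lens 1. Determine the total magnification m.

Lens 1: 1/d_i1 = 1/(32.6) − 1/(23.0) = -0.01280, so d_i1 = -78.10 cm; m₁ = −d_i1/d_o1 = +3.396.
d_o2 = 97.3 − (-78.10) = 175.4 cm.
f₂ = −36.0 cm (diverging).
Lens 2: 1/d_i2 = 1/(-36.0) − 1/(175.4) = -0.03348, so d_i2 = -29.87 cm; m₂ = −d_i2/d_o2 = +0.1703.
m = m₁·m₂ = (+3.396)(+0.1703) = +0.578.

m = +0.578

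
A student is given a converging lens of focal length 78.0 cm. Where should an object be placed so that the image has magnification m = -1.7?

m = −d_i/d_o ⇒ d_i = −m·d_o.
1/f = 1/d_o + 1/d_i = 1/d_o − 1/(m·d_o) = (1 − 1/m)/d_o, so d_o = f(1 − 1/m) = (78.00)(1 − 1/(-1.7)) = 124 cm.

124 cm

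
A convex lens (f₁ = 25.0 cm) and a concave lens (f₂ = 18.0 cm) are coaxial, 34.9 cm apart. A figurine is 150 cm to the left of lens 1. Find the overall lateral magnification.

m = -0.157

Lens 1: 1/d_i1 = 1/(25.0) − 1/(150) = 0.03333, so d_i1 = 30.00 cm; m₁ = −d_i1/d_o1 = -0.2000.
d_o2 = 34.9 − (30.00) = 4.900 cm.
f₂ = −18.0 cm (diverging).
Lens 2: 1/d_i2 = 1/(-18.0) − 1/(4.900) = -0.2596, so d_i2 = -3.852 cm; m₂ = −d_i2/d_o2 = +0.7860.
m = m₁·m₂ = (-0.2000)(+0.7860) = -0.157.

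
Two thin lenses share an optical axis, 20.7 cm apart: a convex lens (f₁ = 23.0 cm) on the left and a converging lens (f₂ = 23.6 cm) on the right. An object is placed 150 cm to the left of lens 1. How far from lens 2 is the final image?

5.08 cm

Lens 1: 1/d_i1 = 1/f₁ − 1/d_o1 = 1/(23.0) − 1/(150) = 0.03681, so d_i1 = 27.17 cm.
The intermediate image is 27.17 cm to the right of lens 1, which lies 6.470 cm to the right of lens 2 — a virtual object — so d_o2 = −6.470 cm.
Lens 2: 1/d_i2 = 1/f₂ − 1/d_o2 = 1/(23.6) − 1/(-6.470) = 0.1969, so d_i2 = 5.08 cm.
The final image is real, 5.08 cm to the right of lens 2 (overall magnification ≈ -0.14).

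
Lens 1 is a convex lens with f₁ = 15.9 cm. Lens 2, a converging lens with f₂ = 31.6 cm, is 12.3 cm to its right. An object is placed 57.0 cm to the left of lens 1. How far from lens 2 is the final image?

7.45 cm

Lens 1: 1/d_i1 = 1/f₁ − 1/d_o1 = 1/(15.9) − 1/(57.0) = 0.04535, so d_i1 = 22.05 cm.
The intermediate image is 22.05 cm to the right of lens 1, which lies 9.750 cm to the right of lens 2 — a virtual object — so d_o2 = −9.750 cm.
Lens 2: 1/d_i2 = 1/f₂ − 1/d_o2 = 1/(31.6) − 1/(-9.750) = 0.1342, so d_i2 = 7.45 cm.
The final image is real, 7.45 cm to the right of lens 2 (overall magnification ≈ -0.30).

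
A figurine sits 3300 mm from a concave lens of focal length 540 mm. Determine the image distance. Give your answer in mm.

464 mm

For a concave lens, f = -540 mm.
Lens equation: 1/d_i = 1/f − 1/d_o = 1/(-540.0) − 1/(3300) = -0.001852 − 0.0003030 = -0.002155, so d_i = -464 mm.
The image is virtual, upright and reduced, on the same side as the object.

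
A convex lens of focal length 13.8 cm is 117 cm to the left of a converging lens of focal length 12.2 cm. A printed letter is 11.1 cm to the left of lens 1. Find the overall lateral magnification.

m = -0.386

Lens 1: 1/d_i1 = 1/(13.8) − 1/(11.1) = -0.01763, so d_i1 = -56.73 cm; m₁ = −d_i1/d_o1 = +5.111.
d_o2 = 117 − (-56.73) = 173.7 cm.
Lens 2: 1/d_i2 = 1/(12.2) − 1/(173.7) = 0.07621, so d_i2 = 13.12 cm; m₂ = −d_i2/d_o2 = -0.07554.
m = m₁·m₂ = (+5.111)(-0.07554) = -0.386.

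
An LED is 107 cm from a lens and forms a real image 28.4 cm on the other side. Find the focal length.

f = 22.4 cm (converging)

Real image ⇒ d_i = +28.4 cm.
1/f = 1/d_o + 1/d_i = 1/(107) + 1/(28.4) = 0.04456, so f = 22.4 cm.
Since f is positive, the lens is converging.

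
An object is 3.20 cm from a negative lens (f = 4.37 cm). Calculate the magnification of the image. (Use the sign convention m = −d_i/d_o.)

For a negative lens, f = -4.37 cm.
1/d_i = 1/f − 1/d_o = 1/(-4.370) − 1/(3.20) = -0.5413, so d_i = -1.847 cm.
m = −d_i/d_o = −(-1.847)/(3.20) = +0.577.
The image is virtual, upright and reduced, on the same side as the object.

m = +0.577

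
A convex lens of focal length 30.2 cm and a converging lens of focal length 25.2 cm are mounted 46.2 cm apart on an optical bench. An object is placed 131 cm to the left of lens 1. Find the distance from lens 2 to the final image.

9.60 cm

Lens 1: 1/d_i1 = 1/f₁ − 1/d_o1 = 1/(30.2) − 1/(131) = 0.02548, so d_i1 = 39.25 cm.
The intermediate image is 39.25 cm to the right of lens 1, which is 46.2 − (39.25) = 6.950 cm to the left of lens 2, so d_o2 = +6.950 cm.
Lens 2: 1/d_i2 = 1/f₂ − 1/d_o2 = 1/(25.2) − 1/(6.950) = -0.1042, so d_i2 = -9.60 cm.
The final image is virtual, 9.60 cm to the left of lens 2 (overall magnification ≈ -0.41).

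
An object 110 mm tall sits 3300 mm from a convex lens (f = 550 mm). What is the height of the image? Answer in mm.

1/d_i = 1/f − 1/d_o = 1/(550.0) − 1/(3300) = 0.001515, so d_i = 660.0 mm.
m = −d_i/d_o = -0.2000.
|h_i| = |m|·h_o = 0.2000 × 110 = 22.0 mm. The image is real, inverted and reduced, on the far side of the lens.

22.0 mm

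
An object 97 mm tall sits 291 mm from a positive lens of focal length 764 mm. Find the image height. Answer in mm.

1/d_i = 1/f − 1/d_o = 1/(764.0) − 1/(291) = -0.002128, so d_i = -470.0 mm.
m = −d_i/d_o = +1.615.
|h_i| = |m|·h_o = 1.615 × 97 = 157 mm. The image is virtual, upright and enlarged, on the same side as the object.

157 mm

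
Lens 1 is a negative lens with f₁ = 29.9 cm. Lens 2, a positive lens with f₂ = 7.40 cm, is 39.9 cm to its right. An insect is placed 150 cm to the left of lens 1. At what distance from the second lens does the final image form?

Lens 1 is diverging, so f₁ = −29.9 cm.
Lens 1: 1/d_i1 = 1/f₁ − 1/d_o1 = 1/(-29.9) − 1/(150) = -0.04011, so d_i1 = -24.93 cm.
The intermediate image is 24.93 cm to the left of lens 1 (virtual), which is 39.9 − (-24.93) = 64.83 cm to the left of lens 2, so d_o2 = +64.83 cm.
Lens 2: 1/d_i2 = 1/f₂ − 1/d_o2 = 1/(7.40) − 1/(64.83) = 0.1197, so d_i2 = 8.35 cm.
The final image is real, 8.35 cm to the right of lens 2 (overall magnification ≈ -0.021).

8.35 cm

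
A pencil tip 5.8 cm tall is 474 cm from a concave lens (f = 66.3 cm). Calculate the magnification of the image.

For a concave lens, f = -66.3 cm.
1/d_i = 1/f − 1/d_o = 1/(-66.30) − 1/(474) = -0.01719, so d_i = -58.16 cm.
m = −d_i/d_o = −(-58.16)/(474) = +0.123.
The image is virtual, upright and reduced, on the same side as the object.

m = +0.123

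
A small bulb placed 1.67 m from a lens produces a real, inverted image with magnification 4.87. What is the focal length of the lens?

m = −d_i/d_o ⇒ d_i = −m·d_o = −(-4.87)·(1.67) = 8.133 m.
1/f = 1/d_o + 1/d_i = 1/(1.67) + 1/(8.133) = 0.7218, so f = 1.39 m.
Since f is positive, the lens is converging.

f = 1.39 m (converging)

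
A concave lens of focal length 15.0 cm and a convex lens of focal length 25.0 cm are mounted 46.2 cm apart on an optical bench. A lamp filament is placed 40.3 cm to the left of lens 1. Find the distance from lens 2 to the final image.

Lens 1 is diverging, so f₁ = −15.0 cm.
Lens 1: 1/d_i1 = 1/f₁ − 1/d_o1 = 1/(-15.0) − 1/(40.3) = -0.09148, so d_i1 = -10.93 cm.
The intermediate image is 10.93 cm to the left of lens 1 (virtual), which is 46.2 − (-10.93) = 57.13 cm to the left of lens 2, so d_o2 = +57.13 cm.
Lens 2: 1/d_i2 = 1/f₂ − 1/d_o2 = 1/(25.0) − 1/(57.13) = 0.02250, so d_i2 = 44.5 cm.
The final image is real, 44.5 cm to the right of lens 2 (overall magnification ≈ -0.21).

44.5 cm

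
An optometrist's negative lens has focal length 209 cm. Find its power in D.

For a negative lens, f = −209 cm.
f = -209 cm = -2.09 m.
P = 1/f = 1/(-2.09 m) = -0.478 D.

P = -0.478 D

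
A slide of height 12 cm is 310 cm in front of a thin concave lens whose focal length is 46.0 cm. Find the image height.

1.55 cm

For a concave lens, f = -46.0 cm.
1/d_i = 1/f − 1/d_o = 1/(-46.00) − 1/(310) = -0.02496, so d_i = -40.06 cm.
m = −d_i/d_o = +0.1292.
|h_i| = |m|·h_o = 0.1292 × 12 = 1.55 cm. The image is virtual, upright and reduced, on the same side as the object.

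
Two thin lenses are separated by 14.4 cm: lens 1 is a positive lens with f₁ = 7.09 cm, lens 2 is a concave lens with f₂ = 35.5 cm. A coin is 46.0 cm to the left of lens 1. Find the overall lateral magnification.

Lens 1: 1/d_i1 = 1/(7.09) − 1/(46.0) = 0.1193, so d_i1 = 8.382 cm; m₁ = −d_i1/d_o1 = -0.1822.
d_o2 = 14.4 − (8.382) = 6.018 cm.
f₂ = −35.5 cm (diverging).
Lens 2: 1/d_i2 = 1/(-35.5) − 1/(6.018) = -0.1943, so d_i2 = -5.146 cm; m₂ = −d_i2/d_o2 = +0.8551.
m = m₁·m₂ = (-0.1822)(+0.8551) = -0.156.

m = -0.156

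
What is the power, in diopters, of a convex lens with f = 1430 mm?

f = 143 cm = 1.43 m.
P = 1/f = 1/(1.43 m) = +0.699 D.

P = +0.699 D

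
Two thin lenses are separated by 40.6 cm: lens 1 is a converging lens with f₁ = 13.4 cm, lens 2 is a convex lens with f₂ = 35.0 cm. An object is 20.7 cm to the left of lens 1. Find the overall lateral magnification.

Lens 1: 1/d_i1 = 1/(13.4) − 1/(20.7) = 0.02632, so d_i1 = 38.00 cm; m₁ = −d_i1/d_o1 = -1.836.
d_o2 = 40.6 − (38.00) = 2.600 cm.
Lens 2: 1/d_i2 = 1/(35.0) − 1/(2.600) = -0.3560, so d_i2 = -2.809 cm; m₂ = −d_i2/d_o2 = +1.080.
m = m₁·m₂ = (-1.836)(+1.080) = -1.98.

m = -1.98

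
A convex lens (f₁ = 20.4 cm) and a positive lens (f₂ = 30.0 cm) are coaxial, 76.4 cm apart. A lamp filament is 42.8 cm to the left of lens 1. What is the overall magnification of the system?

m = +3.68

Lens 1: 1/d_i1 = 1/(20.4) − 1/(42.8) = 0.02566, so d_i1 = 38.98 cm; m₁ = −d_i1/d_o1 = -0.9107.
d_o2 = 76.4 − (38.98) = 37.42 cm.
Lens 2: 1/d_i2 = 1/(30.0) − 1/(37.42) = 0.006610, so d_i2 = 151.3 cm; m₂ = −d_i2/d_o2 = -4.043.
m = m₁·m₂ = (-0.9107)(-4.043) = +3.68.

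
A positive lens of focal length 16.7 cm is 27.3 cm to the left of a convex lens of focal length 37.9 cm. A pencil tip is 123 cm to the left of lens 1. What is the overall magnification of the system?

Lens 1: 1/d_i1 = 1/(16.7) − 1/(123) = 0.05175, so d_i1 = 19.32 cm; m₁ = −d_i1/d_o1 = -0.1571.
d_o2 = 27.3 − (19.32) = 7.980 cm.
Lens 2: 1/d_i2 = 1/(37.9) − 1/(7.980) = -0.09893, so d_i2 = -10.11 cm; m₂ = −d_i2/d_o2 = +1.267.
m = m₁·m₂ = (-0.1571)(+1.267) = -0.199.

m = -0.199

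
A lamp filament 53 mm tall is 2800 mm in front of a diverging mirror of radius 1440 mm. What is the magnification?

m = +0.205

f = R/2 = 1440/2 = 720.0 mm; for a diverging mirror, f = -720.0 mm.
1/d_i = 1/f − 1/d_o = 1/(-720.0) − 1/(2800) = -0.001746, so d_i = -572.7 mm.
m = −d_i/d_o = −(-572.7)/(2800) = +0.205.
The image is virtual, upright and reduced, behind the mirror.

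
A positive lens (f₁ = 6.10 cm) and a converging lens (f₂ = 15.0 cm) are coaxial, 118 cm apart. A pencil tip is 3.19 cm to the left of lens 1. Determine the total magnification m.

m = -0.287

Lens 1: 1/d_i1 = 1/(6.10) − 1/(3.19) = -0.1495, so d_i1 = -6.687 cm; m₁ = −d_i1/d_o1 = +2.096.
d_o2 = 118 − (-6.687) = 124.7 cm.
Lens 2: 1/d_i2 = 1/(15.0) − 1/(124.7) = 0.05865, so d_i2 = 17.05 cm; m₂ = −d_i2/d_o2 = -0.1367.
m = m₁·m₂ = (+2.096)(-0.1367) = -0.287.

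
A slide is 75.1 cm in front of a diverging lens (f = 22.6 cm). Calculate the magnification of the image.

m = +0.231

For a diverging lens, f = -22.6 cm.
1/d_i = 1/f − 1/d_o = 1/(-22.60) − 1/(75.1) = -0.05756, so d_i = -17.37 cm.
m = −d_i/d_o = −(-17.37)/(75.1) = +0.231.
The image is virtual, upright and reduced, on the same side as the object.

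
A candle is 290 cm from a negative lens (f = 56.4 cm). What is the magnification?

m = +0.163

For a negative lens, f = -56.4 cm.
1/d_i = 1/f − 1/d_o = 1/(-56.40) − 1/(290) = -0.02118, so d_i = -47.22 cm.
m = −d_i/d_o = −(-47.22)/(290) = +0.163.
The image is virtual, upright and reduced, on the same side as the object.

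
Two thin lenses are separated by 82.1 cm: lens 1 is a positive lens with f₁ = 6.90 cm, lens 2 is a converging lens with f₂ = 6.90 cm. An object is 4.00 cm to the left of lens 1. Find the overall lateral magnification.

m = -0.194

Lens 1: 1/d_i1 = 1/(6.90) − 1/(4.00) = -0.1051, so d_i1 = -9.517 cm; m₁ = −d_i1/d_o1 = +2.379.
d_o2 = 82.1 − (-9.517) = 91.62 cm.
Lens 2: 1/d_i2 = 1/(6.90) − 1/(91.62) = 0.1340, so d_i2 = 7.462 cm; m₂ = −d_i2/d_o2 = -0.08144.
m = m₁·m₂ = (+2.379)(-0.08144) = -0.194.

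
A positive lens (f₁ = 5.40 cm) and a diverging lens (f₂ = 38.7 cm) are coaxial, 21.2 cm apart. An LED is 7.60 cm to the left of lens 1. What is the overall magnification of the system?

Lens 1: 1/d_i1 = 1/(5.40) − 1/(7.60) = 0.05361, so d_i1 = 18.65 cm; m₁ = −d_i1/d_o1 = -2.454.
d_o2 = 21.2 − (18.65) = 2.550 cm.
f₂ = −38.7 cm (diverging).
Lens 2: 1/d_i2 = 1/(-38.7) − 1/(2.550) = -0.4180, so d_i2 = -2.392 cm; m₂ = −d_i2/d_o2 = +0.9382.
m = m₁·m₂ = (-2.454)(+0.9382) = -2.30.

m = -2.30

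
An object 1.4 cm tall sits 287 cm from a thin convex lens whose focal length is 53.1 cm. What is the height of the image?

0.318 cm

1/d_i = 1/f − 1/d_o = 1/(53.10) − 1/(287) = 0.01535, so d_i = 65.15 cm.
m = −d_i/d_o = -0.2270.
|h_i| = |m|·h_o = 0.2270 × 1.4 = 0.318 cm. The image is real, inverted and reduced, on the far side of the lens.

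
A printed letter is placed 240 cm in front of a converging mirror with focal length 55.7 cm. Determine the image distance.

Mirror equation: 1/v = 1/f − 1/u = 1/(55.70) − 1/(240) = 0.01795 − 0.004167 = 0.01379, so v = 72.5 cm.
The image is real, inverted and reduced, in front of the mirror.

72.5 cm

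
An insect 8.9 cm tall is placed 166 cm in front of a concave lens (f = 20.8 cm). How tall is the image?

0.991 cm

For a concave lens, f = -20.8 cm.
1/d_i = 1/f − 1/d_o = 1/(-20.80) − 1/(166) = -0.05410, so d_i = -18.48 cm.
m = −d_i/d_o = +0.1113.
|h_i| = |m|·h_o = 0.1113 × 8.9 = 0.991 cm. The image is virtual, upright and reduced, on the same side as the object.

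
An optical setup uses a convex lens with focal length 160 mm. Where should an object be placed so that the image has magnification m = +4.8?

m = −d_i/d_o ⇒ d_i = −m·d_o.
1/f = 1/d_o + 1/d_i = 1/d_o − 1/(m·d_o) = (1 − 1/m)/d_o, so d_o = f(1 − 1/m) = (160.0)(1 − 1/(+4.8)) = 127 mm.

127 mm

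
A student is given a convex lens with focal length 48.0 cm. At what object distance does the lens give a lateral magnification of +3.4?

33.9 cm

m = −d_i/d_o ⇒ d_i = −m·d_o.
1/f = 1/d_o + 1/d_i = 1/d_o − 1/(m·d_o) = (1 − 1/m)/d_o, so d_o = f(1 − 1/m) = (48.00)(1 − 1/(+3.4)) = 33.9 cm.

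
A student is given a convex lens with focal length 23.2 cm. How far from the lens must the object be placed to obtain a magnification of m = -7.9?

26.1 cm

m = −d_i/d_o ⇒ d_i = −m·d_o.
1/f = 1/d_o + 1/d_i = 1/d_o − 1/(m·d_o) = (1 − 1/m)/d_o, so d_o = f(1 − 1/m) = (23.20)(1 − 1/(-7.9)) = 26.1 cm.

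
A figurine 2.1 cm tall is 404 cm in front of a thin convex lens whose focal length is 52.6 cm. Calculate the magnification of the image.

1/d_i = 1/f − 1/d_o = 1/(52.60) − 1/(404) = 0.01654, so d_i = 60.47 cm.
m = −d_i/d_o = −(60.47)/(404) = -0.150.
The image is real, inverted and reduced, on the far side of the lens.

m = -0.150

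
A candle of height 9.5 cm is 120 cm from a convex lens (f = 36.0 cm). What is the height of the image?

1/d_i = 1/f − 1/d_o = 1/(36.00) − 1/(120) = 0.01944, so d_i = 51.43 cm.
m = −d_i/d_o = -0.4286.
|h_i| = |m|·h_o = 0.4286 × 9.5 = 4.07 cm. The image is real, inverted and reduced, on the far side of the lens.

4.07 cm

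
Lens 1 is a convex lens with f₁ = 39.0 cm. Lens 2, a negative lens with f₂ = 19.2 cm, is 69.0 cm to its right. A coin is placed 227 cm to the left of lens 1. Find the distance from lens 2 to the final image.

Lens 1: 1/d_i1 = 1/f₁ − 1/d_o1 = 1/(39.0) − 1/(227) = 0.02124, so d_i1 = 47.09 cm.
The intermediate image is 47.09 cm to the right of lens 1, which is 69.0 − (47.09) = 21.91 cm to the left of lens 2, so d_o2 = +21.91 cm.
Lens 2 is diverging, so f₂ = −19.2 cm.
Lens 2: 1/d_i2 = 1/f₂ − 1/d_o2 = 1/(-19.2) − 1/(21.91) = -0.09772, so d_i2 = -10.2 cm.
The final image is virtual, 10.2 cm to the left of lens 2 (overall magnification ≈ -0.097).

10.2 cm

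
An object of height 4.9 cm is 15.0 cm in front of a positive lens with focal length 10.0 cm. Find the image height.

9.80 cm

1/d_i = 1/f − 1/d_o = 1/(10.00) − 1/(15.0) = 0.03333, so d_i = 30.00 cm.
m = −d_i/d_o = -2.000.
|h_i| = |m|·h_o = 2.000 × 4.9 = 9.80 cm. The image is real, inverted and enlarged, on the far side of the lens.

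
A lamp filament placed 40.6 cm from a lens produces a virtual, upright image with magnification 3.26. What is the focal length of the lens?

f = 58.6 cm (converging)

m = −d_i/d_o ⇒ d_i = −m·d_o = −(+3.26)·(40.6) = -132.4 cm.
1/f = 1/d_o + 1/d_i = 1/(40.6) + 1/(-132.4) = 0.01708, so f = 58.6 cm.
Since f is positive, the lens is converging.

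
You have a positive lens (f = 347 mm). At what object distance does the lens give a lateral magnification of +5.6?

285 mm

m = −d_i/d_o ⇒ d_i = −m·d_o.
1/f = 1/d_o + 1/d_i = 1/d_o − 1/(m·d_o) = (1 − 1/m)/d_o, so d_o = f(1 − 1/m) = (347.0)(1 − 1/(+5.6)) = 285 mm.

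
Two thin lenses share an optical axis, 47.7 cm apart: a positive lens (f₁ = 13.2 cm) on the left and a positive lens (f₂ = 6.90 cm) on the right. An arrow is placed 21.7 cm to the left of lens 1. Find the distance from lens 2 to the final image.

Lens 1: 1/d_i1 = 1/f₁ − 1/d_o1 = 1/(13.2) − 1/(21.7) = 0.02967, so d_i1 = 33.70 cm.
The intermediate image is 33.70 cm to the right of lens 1, which is 47.7 − (33.70) = 14.00 cm to the left of lens 2, so d_o2 = +14.00 cm.
Lens 2: 1/d_i2 = 1/f₂ − 1/d_o2 = 1/(6.90) − 1/(14.00) = 0.07350, so d_i2 = 13.6 cm.
The final image is real, 13.6 cm to the right of lens 2 (overall magnification ≈ 1.5).

13.6 cm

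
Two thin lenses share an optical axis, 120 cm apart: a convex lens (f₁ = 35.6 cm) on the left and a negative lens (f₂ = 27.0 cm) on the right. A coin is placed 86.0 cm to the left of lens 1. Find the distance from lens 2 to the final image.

18.5 cm

Lens 1: 1/d_i1 = 1/f₁ − 1/d_o1 = 1/(35.6) − 1/(86.0) = 0.01646, so d_i1 = 60.75 cm.
The intermediate image is 60.75 cm to the right of lens 1, which is 120 − (60.75) = 59.25 cm to the left of lens 2, so d_o2 = +59.25 cm.
Lens 2 is diverging, so f₂ = −27.0 cm.
Lens 2: 1/d_i2 = 1/f₂ − 1/d_o2 = 1/(-27.0) − 1/(59.25) = -0.05391, so d_i2 = -18.5 cm.
The final image is virtual, 18.5 cm to the left of lens 2 (overall magnification ≈ -0.22).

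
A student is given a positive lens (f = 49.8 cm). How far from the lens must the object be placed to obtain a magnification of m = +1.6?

m = −d_i/d_o ⇒ d_i = −m·d_o.
1/f = 1/d_o + 1/d_i = 1/d_o − 1/(m·d_o) = (1 − 1/m)/d_o, so d_o = f(1 − 1/m) = (49.80)(1 − 1/(+1.6)) = 18.7 cm.

18.7 cm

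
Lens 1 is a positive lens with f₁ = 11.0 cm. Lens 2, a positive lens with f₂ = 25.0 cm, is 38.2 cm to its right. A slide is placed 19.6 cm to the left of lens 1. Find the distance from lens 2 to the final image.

Lens 1: 1/d_i1 = 1/f₁ − 1/d_o1 = 1/(11.0) − 1/(19.6) = 0.03989, so d_i1 = 25.07 cm.
The intermediate image is 25.07 cm to the right of lens 1, which is 38.2 − (25.07) = 13.13 cm to the left of lens 2, so d_o2 = +13.13 cm.
Lens 2: 1/d_i2 = 1/f₂ − 1/d_o2 = 1/(25.0) − 1/(13.13) = -0.03616, so d_i2 = -27.7 cm.
The final image is virtual, 27.7 cm to the left of lens 2 (overall magnification ≈ -2.7).

27.7 cm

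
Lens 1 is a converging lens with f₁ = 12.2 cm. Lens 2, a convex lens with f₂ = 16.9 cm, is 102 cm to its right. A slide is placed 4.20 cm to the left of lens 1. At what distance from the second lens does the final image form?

Lens 1: 1/d_i1 = 1/f₁ − 1/d_o1 = 1/(12.2) − 1/(4.20) = -0.1561, so d_i1 = -6.405 cm.
The intermediate image is 6.405 cm to the left of lens 1 (virtual), which is 102 − (-6.405) = 108.4 cm to the left of lens 2, so d_o2 = +108.4 cm.
Lens 2: 1/d_i2 = 1/f₂ − 1/d_o2 = 1/(16.9) − 1/(108.4) = 0.04995, so d_i2 = 20.0 cm.
The final image is real, 20.0 cm to the right of lens 2 (overall magnification ≈ -0.28).

20.0 cm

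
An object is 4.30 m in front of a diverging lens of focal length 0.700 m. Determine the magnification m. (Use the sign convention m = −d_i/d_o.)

For a diverging lens, f = -0.700 m.
1/d_i = 1/f − 1/d_o = 1/(-0.7000) − 1/(4.30) = -1.661, so d_i = -0.6020 m.
m = −d_i/d_o = −(-0.6020)/(4.30) = +0.140.
The image is virtual, upright and reduced, on the same side as the object.

m = +0.140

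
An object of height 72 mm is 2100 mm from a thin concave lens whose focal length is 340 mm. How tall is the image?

10.0 mm

For a concave lens, f = -340 mm.
1/d_i = 1/f − 1/d_o = 1/(-340.0) − 1/(2100) = -0.003417, so d_i = -292.6 mm.
m = −d_i/d_o = +0.1393.
|h_i| = |m|·h_o = 0.1393 × 72 = 10.0 mm. The image is virtual, upright and reduced, on the same side as the object.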